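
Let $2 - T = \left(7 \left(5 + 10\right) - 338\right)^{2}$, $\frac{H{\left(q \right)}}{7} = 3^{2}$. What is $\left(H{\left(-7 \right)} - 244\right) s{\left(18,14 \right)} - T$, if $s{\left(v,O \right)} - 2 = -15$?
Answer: $56640$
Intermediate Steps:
$s{\left(v,O \right)} = -13$ ($s{\left(v,O \right)} = 2 - 15 = -13$)
$H{\left(q \right)} = 63$ ($H{\left(q \right)} = 7 \cdot 3^{2} = 7 \cdot 9 = 63$)
$T = -54287$ ($T = 2 - \left(7 \left(5 + 10\right) - 338\right)^{2} = 2 - \left(7 \cdot 15 - 338\right)^{2} = 2 - \left(105 - 338\right)^{2} = 2 - \left(-233\right)^{2} = 2 - 54289 = -54287$)
$\left(H{\left(-7 \right)} - 244\right) s{\left(18,14 \right)} - T = \left(63 - 244\right) \left(-13\right) - -54287 = \left(-181\right) \left(-13\right) + 54287 = 2353 + 54287 = 56640$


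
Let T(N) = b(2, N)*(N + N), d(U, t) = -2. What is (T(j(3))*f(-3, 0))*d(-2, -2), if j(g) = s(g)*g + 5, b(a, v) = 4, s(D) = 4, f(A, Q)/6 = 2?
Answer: -3264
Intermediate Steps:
f(A, Q) = 12 (f(A, Q) = 6*2 = 12)
j(g) = 5 + 4*g (j(g) = 4*g + 5 = 5 + 4*g)
T(N) = 8*N (T(N) = 4*(N + N) = 4*(2*N) = 8*N)
(T(j(3))*f(-3, 0))*d(-2, -2) = ((8*(5 + 4*3))*12)*(-2) = ((8*(5 + 12))*12)*(-2) = ((8*17)*12)*(-2) = (136*12)*(-2) = 1632*(-2) = -3264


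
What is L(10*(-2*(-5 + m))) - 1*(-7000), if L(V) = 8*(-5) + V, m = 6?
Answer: 6940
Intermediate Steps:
L(V) = -40 + V
L(10*(-2*(-5 + m))) - 1*(-7000) = (-40 + 10*(-2*(-5 + 6))) - 1*(-7000) = (-40 + 10*(-2*1)) + 7000 = (-40 + 10*(-2)) + 7000 = (-40 - 20) + 7000 = -60 + 7000 = 6940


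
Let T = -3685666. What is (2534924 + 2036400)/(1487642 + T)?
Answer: -1142831/549506 ≈ -2.0797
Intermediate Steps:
(2534924 + 2036400)/(1487642 + T) = (2534924 + 2036400)/(1487642 - 3685666) = 4571324/(-2198024) = 4571324*(-1/2198024) = -1142831/549506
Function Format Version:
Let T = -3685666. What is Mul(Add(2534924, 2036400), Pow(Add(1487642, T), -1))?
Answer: Rational(-1142831, 549506) ≈ -2.0797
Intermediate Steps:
Mul(Add(2534924, 2036400), Pow(Add(1487642, T), -1)) = Mul(Add(2534924, 2036400), Pow(Add(1487642, -3685666), -1)) = Mul(4571324, Pow(-2198024, -1)) = Mul(4571324, Rational(-1, 2198024)) = Rational(-1142831, 549506)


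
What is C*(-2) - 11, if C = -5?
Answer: -1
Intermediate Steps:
C*(-2) - 11 = -5*(-2) - 11 = 10 - 11 = -1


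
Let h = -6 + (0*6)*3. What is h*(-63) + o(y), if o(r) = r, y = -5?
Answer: 373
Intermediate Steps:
h = -6 (h = -6 + 0*3 = -6 + 0 = -6)
h*(-63) + o(y) = -6*(-63) - 5 = 378 - 5 = 373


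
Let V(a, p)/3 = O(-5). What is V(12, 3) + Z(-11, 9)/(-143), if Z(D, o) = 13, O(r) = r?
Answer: -166/11 ≈ -15.091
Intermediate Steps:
V(a, p) = -15 (V(a, p) = 3*(-5) = -15)
V(12, 3) + Z(-11, 9)/(-143) = -15 + 13/(-143) = -15 - 1/143*13 = -15 - 1/11 = -166/11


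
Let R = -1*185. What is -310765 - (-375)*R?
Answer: -380140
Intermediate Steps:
R = -185
-310765 - (-375)*R = -310765 - (-375)*(-185) = -310765 - 1*69375 = -310765 - 69375 = -380140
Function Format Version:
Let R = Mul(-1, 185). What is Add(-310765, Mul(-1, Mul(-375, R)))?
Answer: -380140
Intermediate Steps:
R = -185
Add(-310765, Mul(-1, Mul(-375, R))) = Add(-310765, Mul(-1, Mul(-375, -185))) = Add(-310765, Mul(-1, 69375)) = Add(-310765, -69375) = -380140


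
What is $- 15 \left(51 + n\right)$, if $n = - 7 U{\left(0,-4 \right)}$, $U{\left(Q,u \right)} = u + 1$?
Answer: $-1080$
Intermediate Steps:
$U{\left(Q,u \right)} = 1 + u$
$n = 21$ ($n = - 7 \left(1 - 4\right) = \left(-7\right) \left(-3\right) = 21$)
$- 15 \left(51 + n\right) = - 15 \left(51 + 21\right) = \left(-15\right) 72 = -1080$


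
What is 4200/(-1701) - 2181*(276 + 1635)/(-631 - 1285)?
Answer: 337215971/155196 ≈ 2172.8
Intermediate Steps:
4200/(-1701) - 2181*(276 + 1635)/(-631 - 1285) = 4200*(-1/1701) - 2181/((-1916/1911)) = -200/81 - 2181/((-1916*1/1911)) = -200/81 - 2181/(-1916/1911) = -200/81 - 2181*(-1911/1916) = -200/81 + 4167891/1916 = 337215971/155196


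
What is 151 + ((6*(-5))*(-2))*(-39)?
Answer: -2189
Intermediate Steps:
151 + ((6*(-5))*(-2))*(-39) = 151 - 30*(-2)*(-39) = 151 + 60*(-39) = 151 - 2340 = -2189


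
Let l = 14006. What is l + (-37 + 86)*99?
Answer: 18857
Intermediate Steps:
l + (-37 + 86)*99 = 14006 + (-37 + 86)*99 = 14006 + 49*99 = 14006 + 4851 = 18857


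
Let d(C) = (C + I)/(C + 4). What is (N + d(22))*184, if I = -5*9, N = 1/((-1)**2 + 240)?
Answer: -507564/3133 ≈ -162.01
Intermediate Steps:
N = 1/241 (N = 1/(1 + 240) = 1/241 ≈ 0.0041494)
I = -45
d(C) = (-45 + C)/(4 + C) (d(C) = (C - 45)/(C + 4) = (-45 + C)/(4 + C))
(N + d(22))*184 = (1/241 + (-45 + 22)/(4 + 22))*184 = (1/241 - 23/26)*184 = -5517/6266*184 = -507564/3133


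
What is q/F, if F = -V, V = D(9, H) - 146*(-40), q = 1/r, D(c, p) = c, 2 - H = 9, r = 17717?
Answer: -1/103626733 ≈ -9.6500e-9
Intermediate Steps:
H = -7 (H = 2 - 1*9 = 2 - 9 = -7)
q = 1/17717 ≈ 5.6443e-5
V = 5849 (V = 9 - 146*(-40) = 9 + 5840 = 5849)
F = -5849 (F = -1*5849 = -5849)
q/F = (1/17717)/(-5849) = (1/17717)*(-1/5849) = -1/103626733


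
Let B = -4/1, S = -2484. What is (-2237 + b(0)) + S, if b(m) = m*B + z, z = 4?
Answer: -4717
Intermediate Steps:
B = -4 (B = -4*1 = -4)
b(m) = 4 - 4*m (b(m) = m*(-4) + 4 = -4*m + 4 = 4 - 4*m)
(-2237 + b(0)) + S = (-2237 + (4 - 4*0)) - 2484 = (-2237 + (4 + 0)) - 2484 = (-2237 + 4) - 2484 = -2233 - 2484 = -4717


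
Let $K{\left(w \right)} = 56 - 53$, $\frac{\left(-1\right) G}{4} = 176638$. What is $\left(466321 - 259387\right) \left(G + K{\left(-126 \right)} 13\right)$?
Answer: $-146201561142$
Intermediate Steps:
$G = -706552$ ($G = \left(-4\right) 176638 = -706552$)
$K{\left(w \right)} = 3$ ($K{\left(w \right)} = 56 - 53 = 3$)
$\left(466321 - 259387\right) \left(G + K{\left(-126 \right)} 13\right) = \left(466321 - 259387\right) \left(-706552 + 3 \cdot 13\right) = 206934 \left(-706552 + 39\right) = 206934 \left(-706513\right) = -146201561142$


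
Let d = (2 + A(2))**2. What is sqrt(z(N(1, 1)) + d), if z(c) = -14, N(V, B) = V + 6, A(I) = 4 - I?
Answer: sqrt(2) ≈ 1.4142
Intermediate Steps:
N(V, B) = 6 + V
d = 16 (d = (2 + (4 - 1*2))**2 = (2 + (4 - 2))**2 = (2 + 2)**2 = 4**2 = 16)
sqrt(z(N(1, 1)) + d) = sqrt(-14 + 16) = sqrt(2)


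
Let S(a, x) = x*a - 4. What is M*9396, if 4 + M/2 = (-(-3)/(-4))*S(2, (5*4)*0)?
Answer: -18792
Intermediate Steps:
S(a, x) = -4 + a*x (S(a, x) = a*x - 4 = -4 + a*x)
M = -2 (M = -8 + 2*((-(-3)/(-4))*(-4 + 2*((5*4)*0))) = -8 + 2*((-(-3)*(-1)/4)*(-4 + 2*(20*0))) = -8 + 2*((-1*3/4)*(-4 + 2*0)) = -8 + 2*(-3*(-4 + 0)/4) = -8 + 2*(-3/4*(-4)) = -8 + 2*3 = -8 + 6 = -2)
M*9396 = -2*9396 = -18792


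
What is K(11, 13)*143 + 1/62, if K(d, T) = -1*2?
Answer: -17731/62 ≈ -285.98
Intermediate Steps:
K(d, T) = -2
K(11, 13)*143 + 1/62 = -2*143 + 1/62 = -286 + 1/62 = -17731/62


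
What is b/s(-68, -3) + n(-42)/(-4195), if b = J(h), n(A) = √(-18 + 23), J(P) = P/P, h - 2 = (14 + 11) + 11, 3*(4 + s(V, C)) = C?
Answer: -⅕ - √5/4195 ≈ -0.20053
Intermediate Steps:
s(V, C) = -4 + C/3
h = 38 (h = 2 + ((14 + 11) + 11) = 2 + (25 + 11) = 2 + 36 = 38)
J(P) = 1
n(A) = √5
b = 1
b/s(-68, -3) + n(-42)/(-4195) = 1/(-4 + (⅓)*(-3)) + √5/(-4195) = 1/(-4 - 1) + √5*(-1/4195) = 1/(-5) - √5/4195 = 1*(-⅕) - √5/4195 = -⅕ - √5/4195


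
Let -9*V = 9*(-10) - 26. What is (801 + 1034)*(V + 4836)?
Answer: 80079400/9 ≈ 8.8977e+6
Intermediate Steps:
V = 116/9 (V = -(9*(-10) - 26)/9 = -(-90 - 26)/9 = -1/9*(-116) = 116/9 ≈ 12.889)
(801 + 1034)*(V + 4836) = (801 + 1034)*(116/9 + 4836) = 1835*(43640/9) = 80079400/9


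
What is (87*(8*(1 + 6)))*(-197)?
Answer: -959784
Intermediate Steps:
(87*(8*(1 + 6)))*(-197) = (87*(8*7))*(-197) = (87*56)*(-197) = 4872*(-197) = -959784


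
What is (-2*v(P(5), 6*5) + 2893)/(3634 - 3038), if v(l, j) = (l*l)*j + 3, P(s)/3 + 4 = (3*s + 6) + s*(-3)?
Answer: 727/596 ≈ 1.2198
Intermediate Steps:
P(s) = 6 (P(s) = -12 + 3*((3*s + 6) + s*(-3)) = -12 + 3*((6 + 3*s) - 3*s) = -12 + 3*6 = -12 + 18 = 6)
v(l, j) = 3 + j*l² (v(l, j) = l²*j + 3 = j*l² + 3 = 3 + j*l²)
(-2*v(P(5), 6*5) + 2893)/(3634 - 3038) = (-2*(3 + (6*5)*6²) + 2893)/(3634 - 3038) = (-2*(3 + 30*36) + 2893)/596 = (-2*(3 + 1080) + 2893)*(1/596) = (-2*1083 + 2893)*(1/596) = (-2166 + 2893)*(1/596) = 727*(1/596) = 727/596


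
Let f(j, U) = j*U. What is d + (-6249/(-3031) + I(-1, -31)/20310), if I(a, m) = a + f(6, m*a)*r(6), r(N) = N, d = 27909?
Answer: 343639490449/12311922 ≈ 27911.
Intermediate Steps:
f(j, U) = U*j
I(a, m) = a + 36*a*m (I(a, m) = a + ((m*a)*6)*6 = a + ((a*m)*6)*6 = a + (6*a*m)*6 = a + 36*a*m)
d + (-6249/(-3031) + I(-1, -31)/20310) = 27909 + (-6249/(-3031) - (1 + 36*(-31))/20310) = 27909 + (-6249*(-1/3031) - (1 - 1116)*(1/20310)) = 27909 + (6249/3031 - 1*(-1115)*(1/20310)) = 27909 + (6249/3031 + 1115*(1/20310)) = 27909 + (6249/3031 + 223/4062) = 27909 + 26059351/12311922 = 343639490449/12311922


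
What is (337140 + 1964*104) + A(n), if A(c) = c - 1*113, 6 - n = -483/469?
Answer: 36266432/67 ≈ 5.4129e+5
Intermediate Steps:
n = 471/67 (n = 6 - (-483)/469 = 6 - 1*(-69/67) = 6 + 69/67 = 471/67 ≈ 7.0299)
A(c) = -113 + c (A(c) = c - 113 = -113 + c)
(337140 + 1964*104) + A(n) = (337140 + 1964*104) + (-113 + 471/67) = (337140 + 204256) - 7100/67 = 541396 - 7100/67 = 36266432/67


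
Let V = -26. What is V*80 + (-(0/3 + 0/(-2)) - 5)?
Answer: -2085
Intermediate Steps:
V*80 + (-(0/3 + 0/(-2)) - 5) = -26*80 + (-(0/3 + 0/(-2)) - 5) = -2080 + (-(0*(1/3) + 0*(-1/2)) - 5) = -2080 + (-(0 + 0) - 5) = -2080 + (-1*0 - 5) = -2080 + (0 - 5) = -2080 - 5 = -2085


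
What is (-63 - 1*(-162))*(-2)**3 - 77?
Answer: -869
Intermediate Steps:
(-63 - 1*(-162))*(-2)**3 - 77 = (-63 + 162)*(-8) - 77 = 99*(-8) - 77 = -792 - 77 = -869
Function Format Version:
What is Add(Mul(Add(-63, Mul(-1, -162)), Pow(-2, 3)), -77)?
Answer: -869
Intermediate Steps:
Add(Mul(Add(-63, Mul(-1, -162)), Pow(-2, 3)), -77) = Add(Mul(Add(-63, 162), -8), -77) = Add(Mul(99, -8), -77) = Add(-792, -77) = -869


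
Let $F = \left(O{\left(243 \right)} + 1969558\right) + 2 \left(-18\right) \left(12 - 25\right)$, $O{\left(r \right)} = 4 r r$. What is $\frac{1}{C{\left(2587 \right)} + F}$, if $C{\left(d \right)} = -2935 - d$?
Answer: $\frac{1}{2200700} \approx 4.544 \cdot 10^{-7}$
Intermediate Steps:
$O{\left(r \right)} = 4 r^{2}$
$F = 2206222$ ($F = \left(4 \cdot 243^{2} + 1969558\right) + 2 \left(-18\right) \left(12 - 25\right) = \left(4 \cdot 59049 + 1969558\right) - -468 = \left(236196 + 1969558\right) + 468 = 2205754 + 468 = 2206222$)
$\frac{1}{C{\left(2587 \right)} + F} = \frac{1}{\left(-2935 - 2587\right) + 2206222} = \frac{1}{-5522 + 2206222} = \frac{1}{2200700}$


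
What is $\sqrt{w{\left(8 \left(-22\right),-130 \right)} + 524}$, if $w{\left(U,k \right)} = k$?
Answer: $\sqrt{394} \approx 19.849$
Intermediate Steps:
$\sqrt{w{\left(8 \left(-22\right),-130 \right)} + 524} = \sqrt{-130 + 524} = \sqrt{394}$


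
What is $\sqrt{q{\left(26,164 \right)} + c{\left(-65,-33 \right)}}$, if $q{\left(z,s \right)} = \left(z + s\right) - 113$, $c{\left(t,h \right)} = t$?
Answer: $2 \sqrt{3} \approx 3.4641$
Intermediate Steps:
$q{\left(z,s \right)} = -113 + s + z$ ($q{\left(z,s \right)} = \left(s + z\right) - 113 = -113 + s + z$)
$\sqrt{q{\left(26,164 \right)} + c{\left(-65,-33 \right)}} = \sqrt{\left(-113 + 164 + 26\right) - 65} = \sqrt{77 - 65} = \sqrt{12} = 2 \sqrt{3}$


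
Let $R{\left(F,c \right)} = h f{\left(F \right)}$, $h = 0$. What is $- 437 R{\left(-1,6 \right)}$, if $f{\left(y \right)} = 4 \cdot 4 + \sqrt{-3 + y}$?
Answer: $0$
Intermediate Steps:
$f{\left(y \right)} = 16 + \sqrt{-3 + y}$
$R{\left(F,c \right)} = 0$ ($R{\left(F,c \right)} = 0 \left(16 + \sqrt{-3 + F}\right) = 0$)
$- 437 R{\left(-1,6 \right)} = \left(-437\right) 0 = 0$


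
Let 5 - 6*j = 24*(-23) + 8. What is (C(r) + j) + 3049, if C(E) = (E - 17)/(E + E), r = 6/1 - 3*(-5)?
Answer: 131905/42 ≈ 3140.6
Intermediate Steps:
r = 21 (r = 6*1 + 15 = 6 + 15 = 21)
C(E) = (-17 + E)/(2*E) (C(E) = (-17 + E)/((2*E)) = (-17 + E)*(1/(2*E)) = (-17 + E)/(2*E))
j = 183/2 (j = ⅚ - (24*(-23) + 8)/6 = ⅚ - (-552 + 8)/6 = ⅚ - ⅙*(-544) = ⅚ + 272/3 = 183/2 ≈ 91.500)
(C(r) + j) + 3049 = ((½)*(-17 + 21)/21 + 183/2) + 3049 = ((½)*(1/21)*4 + 183/2) + 3049 = (2/21 + 183/2) + 3049 = 3847/42 + 3049 = 131905/42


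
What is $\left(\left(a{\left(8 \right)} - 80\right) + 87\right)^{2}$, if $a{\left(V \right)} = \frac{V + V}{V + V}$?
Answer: $64$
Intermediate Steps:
$a{\left(V \right)} = 1$ ($a{\left(V \right)} = \frac{2 V}{2 V} = 2 V \frac{1}{2 V} = 1$)
$\left(\left(a{\left(8 \right)} - 80\right) + 87\right)^{2} = \left(\left(1 - 80\right) + 87\right)^{2} = \left(-79 + 87\right)^{2} = 8^{2} = 64$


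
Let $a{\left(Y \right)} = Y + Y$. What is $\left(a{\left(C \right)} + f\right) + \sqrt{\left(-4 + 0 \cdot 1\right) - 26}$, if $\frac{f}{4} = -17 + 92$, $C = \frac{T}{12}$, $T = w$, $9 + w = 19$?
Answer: $\frac{905}{3} + i \sqrt{30} \approx 301.67 + 5.4772 i$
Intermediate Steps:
$w = 10$ ($w = -9 + 19 = 10$)
$T = 10$
$C = \frac{5}{6}$ ($C = \frac{10}{12} = 10 \cdot \frac{1}{12} = \frac{5}{6} \approx 0.83333$)
$a{\left(Y \right)} = 2 Y$
$f = 300$ ($f = 4 \left(-17 + 92\right) = 4 \cdot 75 = 300$)
$\left(a{\left(C \right)} + f\right) + \sqrt{\left(-4 + 0 \cdot 1\right) - 26} = \left(2 \cdot \frac{5}{6} + 300\right) + \sqrt{\left(-4 + 0 \cdot 1\right) - 26} = \left(\frac{5}{3} + 300\right) + \sqrt{\left(-4 + 0\right) - 26} = \frac{905}{3} + \sqrt{-4 - 26} = \frac{905}{3} + \sqrt{-30} = \frac{905}{3} + i \sqrt{30}$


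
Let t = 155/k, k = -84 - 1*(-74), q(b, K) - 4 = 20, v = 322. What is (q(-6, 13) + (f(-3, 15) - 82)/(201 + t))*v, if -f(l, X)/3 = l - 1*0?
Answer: 402868/53 ≈ 7601.3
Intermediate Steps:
q(b, K) = 24 (q(b, K) = 4 + 20 = 24)
f(l, X) = -3*l (f(l, X) = -3*(l - 1*0) = -3*(l + 0) = -3*l)
k = -10 (k = -84 + 74 = -10)
t = -31/2 (t = 155/(-10) = 155*(-⅒) = -31/2 ≈ -15.500)
(q(-6, 13) + (f(-3, 15) - 82)/(201 + t))*v = (24 + (-3*(-3) - 82)/(201 - 31/2))*322 = (24 + (9 - 82)/(371/2))*322 = (24 - 73*2/371)*322 = (24 - 146/371)*322 = (8758/371)*322 = 402868/53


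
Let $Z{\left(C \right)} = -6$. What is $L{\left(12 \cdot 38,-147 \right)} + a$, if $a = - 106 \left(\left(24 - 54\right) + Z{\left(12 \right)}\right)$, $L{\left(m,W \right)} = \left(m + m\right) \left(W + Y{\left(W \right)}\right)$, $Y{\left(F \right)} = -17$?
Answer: $-145752$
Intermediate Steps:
$L{\left(m,W \right)} = 2 m \left(-17 + W\right)$ ($L{\left(m,W \right)} = \left(m + m\right) \left(W - 17\right) = 2 m \left(-17 + W\right)$)
$a = 3816$ ($a = - 106 \left(\left(24 - 54\right) - 6\right) = - 106 \left(-30 - 6\right) = \left(-106\right) \left(-36\right) = 3816$)
$L{\left(12 \cdot 38,-147 \right)} + a = 2 \cdot 12 \cdot 38 \left(-17 - 147\right) + 3816 = 2 \cdot 456 \left(-164\right) + 3816 = -149568 + 3816 = -145752$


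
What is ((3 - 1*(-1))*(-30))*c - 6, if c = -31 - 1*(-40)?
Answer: -1086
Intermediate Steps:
c = 9 (c = -31 + 40 = 9)
((3 - 1*(-1))*(-30))*c - 6 = ((3 - 1*(-1))*(-30))*9 - 6 = ((3 + 1)*(-30))*9 - 6 = (4*(-30))*9 - 6 = -120*9 - 6 = -1080 - 6 = -1086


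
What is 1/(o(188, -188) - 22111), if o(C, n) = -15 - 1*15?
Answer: -1/22141 ≈ -4.5165e-5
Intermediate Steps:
o(C, n) = -30 (o(C, n) = -15 - 15 = -30)
1/(o(188, -188) - 22111) = 1/(-30 - 22111) = 1/(-22141) = -1/22141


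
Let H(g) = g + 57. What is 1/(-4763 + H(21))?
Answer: -1/4685 ≈ -0.00021345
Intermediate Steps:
H(g) = 57 + g
1/(-4763 + H(21)) = 1/(-4763 + (57 + 21)) = 1/(-4763 + 78) = 1/(-4685) = -1/4685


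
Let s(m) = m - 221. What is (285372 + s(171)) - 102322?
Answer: 183000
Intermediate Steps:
s(m) = -221 + m
(285372 + s(171)) - 102322 = (285372 + (-221 + 171)) - 102322 = (285372 - 50) - 102322 = 285322 - 102322 = 183000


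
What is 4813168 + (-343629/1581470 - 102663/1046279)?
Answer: 724013682406568249/150423531830 ≈ 4.8132e+6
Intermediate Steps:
4813168 + (-343629/1581470 - 102663/1046279) = 4813168 + (-343629*1/1581470 - 102663*1/1046279) = 4813168 + (-31239/143770 - 102663/1046279) = 4813168 - 47444569191/150423531830 = 724013682406568249/150423531830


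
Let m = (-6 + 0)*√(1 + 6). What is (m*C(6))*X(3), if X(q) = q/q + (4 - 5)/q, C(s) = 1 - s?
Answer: 20*√7 ≈ 52.915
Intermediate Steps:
m = -6*√7 ≈ -15.875
X(q) = 1 - 1/q
(m*C(6))*X(3) = ((-6*√7)*(1 - 1*6))*((-1 + 3)/3) = ((-6*√7)*(1 - 6))*((⅓)*2) = (-6*√7*(-5))*(⅔) = (30*√7)*(⅔) = 20*√7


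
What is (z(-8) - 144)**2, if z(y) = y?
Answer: 23104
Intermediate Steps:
(z(-8) - 144)**2 = (-8 - 144)**2 = (-152)**2 = 23104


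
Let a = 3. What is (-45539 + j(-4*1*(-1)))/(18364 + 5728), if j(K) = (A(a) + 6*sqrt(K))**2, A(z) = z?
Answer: -22657/12046 ≈ -1.8809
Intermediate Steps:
j(K) = (3 + 6*sqrt(K))**2
(-45539 + j(-4*1*(-1)))/(18364 + 5728) = (-45539 + 9*(1 + 2*sqrt(-4*1*(-1)))**2)/(18364 + 5728) = (-45539 + 9*(1 + 2*sqrt(-4*(-1)))**2)/24092 = (-45539 + 9*(1 + 2*sqrt(4))**2)*(1/24092) = (-45539 + 9*(1 + 2*2)**2)*(1/24092) = (-45539 + 9*(1 + 4)**2)*(1/24092) = (-45539 + 9*5**2)*(1/24092) = (-45539 + 9*25)*(1/24092) = (-45539 + 225)*(1/24092) = -45314*1/24092 = -22657/12046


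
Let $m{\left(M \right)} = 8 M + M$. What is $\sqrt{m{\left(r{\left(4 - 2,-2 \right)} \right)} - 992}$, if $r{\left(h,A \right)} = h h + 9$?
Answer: $5 i \sqrt{35} \approx 29.58 i$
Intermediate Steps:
$r{\left(h,A \right)} = 9 + h^{2}$ ($r{\left(h,A \right)} = h^{2} + 9 = 9 + h^{2}$)
$m{\left(M \right)} = 9 M$
$\sqrt{m{\left(r{\left(4 - 2,-2 \right)} \right)} - 992} = \sqrt{9 \left(9 + \left(4 - 2\right)^{2}\right) - 992} = \sqrt{9 \left(9 + 2^{2}\right) - 992} = \sqrt{9 \left(9 + 4\right) - 992} = \sqrt{9 \cdot 13 - 992} = \sqrt{117 - 992} = \sqrt{-875} = 5 i \sqrt{35}$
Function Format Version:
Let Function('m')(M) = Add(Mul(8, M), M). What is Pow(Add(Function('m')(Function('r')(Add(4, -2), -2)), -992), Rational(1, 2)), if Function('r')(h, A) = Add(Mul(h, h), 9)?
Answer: Mul(5, I, Pow(35, Rational(1, 2))) ≈ Mul(29.580, I)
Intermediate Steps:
Function('r')(h, A) = Add(9, Pow(h, 2)) (Function('r')(h, A) = Add(Pow(h, 2), 9) = Add(9, Pow(h, 2)))
Function('m')(M) = Mul(9, M)
Pow(Add(Function('m')(Function('r')(Add(4, -2), -2)), -992), Rational(1, 2)) = Pow(Add(Mul(9, Add(9, Pow(Add(4, -2), 2))), -992), Rational(1, 2)) = Pow(Add(Mul(9, Add(9, Pow(2, 2))), -992), Rational(1, 2)) = Pow(Add(Mul(9, Add(9, 4)), -992), Rational(1, 2)) = Pow(Add(Mul(9, 13), -992), Rational(1, 2)) = Pow(Add(117, -992), Rational(1, 2)) = Pow(-875, Rational(1, 2)) = Mul(5, I, Pow(35, Rational(1, 2)))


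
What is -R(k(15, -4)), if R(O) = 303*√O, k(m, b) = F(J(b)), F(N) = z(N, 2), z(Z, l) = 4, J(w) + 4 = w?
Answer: -606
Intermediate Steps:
J(w) = -4 + w
F(N) = 4
k(m, b) = 4
-R(k(15, -4)) = -303*√4 = -303*2 = -1*606 = -606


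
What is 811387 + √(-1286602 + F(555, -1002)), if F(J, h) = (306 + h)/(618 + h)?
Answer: 811387 + I*√20585603/4 ≈ 8.1139e+5 + 1134.3*I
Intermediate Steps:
F(J, h) = (306 + h)/(618 + h)
811387 + √(-1286602 + F(555, -1002)) = 811387 + √(-1286602 + (306 - 1002)/(618 - 1002)) = 811387 + √(-1286602 - 696/(-384)) = 811387 + √(-1286602 - 1/384*(-696)) = 811387 + √(-1286602 + 29/16) = 811387 + √(-20585603/16) = 811387 + I*√20585603/4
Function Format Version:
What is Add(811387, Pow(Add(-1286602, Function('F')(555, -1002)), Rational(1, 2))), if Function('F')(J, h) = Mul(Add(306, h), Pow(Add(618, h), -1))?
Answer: Add(811387, Mul(Rational(1, 4), I, Pow(20585603, Rational(1, 2)))) ≈ Add(8.1139e+5, Mul(1134.3, I))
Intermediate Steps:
Function('F')(J, h) = Mul(Pow(Add(618, h), -1), Add(306, h))
Add(811387, Pow(Add(-1286602, Function('F')(555, -1002)), Rational(1, 2))) = Add(811387, Pow(Add(-1286602, Mul(Pow(Add(618, -1002), -1), Add(306, -1002))), Rational(1, 2))) = Add(811387, Pow(Add(-1286602, Mul(Pow(-384, -1), -696)), Rational(1, 2))) = Add(811387, Pow(Add(-1286602, Mul(Rational(-1, 384), -696)), Rational(1, 2))) = Add(811387, Pow(Add(-1286602, Rational(29, 16)), Rational(1, 2))) = Add(811387, Pow(Rational(-20585603, 16), Rational(1, 2))) = Add(811387, Mul(Rational(1, 4), I, Pow(20585603, Rational(1, 2))))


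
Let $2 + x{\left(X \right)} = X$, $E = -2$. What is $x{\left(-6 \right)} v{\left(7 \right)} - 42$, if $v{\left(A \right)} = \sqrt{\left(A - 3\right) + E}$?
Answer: $-42 - 8 \sqrt{2} \approx -53.314$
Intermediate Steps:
$x{\left(X \right)} = -2 + X$
$v{\left(A \right)} = \sqrt{-5 + A}$ ($v{\left(A \right)} = \sqrt{\left(A - 3\right) - 2} = \sqrt{\left(-3 + A\right) - 2} = \sqrt{-5 + A}$)
$x{\left(-6 \right)} v{\left(7 \right)} - 42 = \left(-2 - 6\right) \sqrt{-5 + 7} - 42 = - 8 \sqrt{2} - 42 = -42 - 8 \sqrt{2}$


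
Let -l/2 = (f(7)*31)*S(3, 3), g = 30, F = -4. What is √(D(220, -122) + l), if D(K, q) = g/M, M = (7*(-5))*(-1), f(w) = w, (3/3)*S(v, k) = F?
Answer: √85106/7 ≈ 41.676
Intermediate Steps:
S(v, k) = -4
M = 35 (M = -35*(-1) = 35)
l = 1736 (l = -2*7*31*(-4) = -434*(-4) = -2*(-868) = 1736)
D(K, q) = 6/7 (D(K, q) = 30/35 = 30*(1/35) = 6/7)
√(D(220, -122) + l) = √(6/7 + 1736) = √(12158/7) = √85106/7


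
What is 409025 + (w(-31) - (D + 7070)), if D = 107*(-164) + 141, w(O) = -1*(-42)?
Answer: 419404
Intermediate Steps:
w(O) = 42
D = -17407 (D = -17548 + 141 = -17407)
409025 + (w(-31) - (D + 7070)) = 409025 + (42 - (-17407 + 7070)) = 409025 + (42 - 1*(-10337)) = 409025 + (42 + 10337) = 409025 + 10379 = 419404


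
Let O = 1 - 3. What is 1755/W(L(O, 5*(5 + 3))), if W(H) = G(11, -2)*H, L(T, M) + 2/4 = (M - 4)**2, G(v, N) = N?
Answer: -1755/2591 ≈ -0.67734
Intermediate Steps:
O = -2
L(T, M) = -1/2 + (-4 + M)**2 (L(T, M) = -1/2 + (M - 4)**2 = -1/2 + (-4 + M)**2)
W(H) = -2*H
1755/W(L(O, 5*(5 + 3))) = 1755/((-2*(-1/2 + (-4 + 5*(5 + 3))**2))) = 1755/((-2*(-1/2 + (-4 + 5*8)**2))) = 1755/((-2*(-1/2 + (-4 + 40)**2))) = 1755/((-2*(-1/2 + 36**2))) = 1755/((-2*(-1/2 + 1296))) = 1755/((-2*2591/2)) = 1755/(-2591) = 1755*(-1/2591) = -1755/2591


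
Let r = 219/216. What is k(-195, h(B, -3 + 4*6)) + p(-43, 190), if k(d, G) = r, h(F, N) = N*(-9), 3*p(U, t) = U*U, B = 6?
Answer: 44449/72 ≈ 617.35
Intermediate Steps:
p(U, t) = U**2/3 (p(U, t) = (U*U)/3 = U**2/3)
h(F, N) = -9*N
r = 73/72 (r = 219*(1/216) = 73/72 ≈ 1.0139)
k(d, G) = 73/72
k(-195, h(B, -3 + 4*6)) + p(-43, 190) = 73/72 + (1/3)*(-43)**2 = 73/72 + (1/3)*1849 = 73/72 + 1849/3 = 44449/72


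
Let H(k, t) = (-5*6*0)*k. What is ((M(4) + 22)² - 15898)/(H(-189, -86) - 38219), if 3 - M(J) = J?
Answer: 15457/38219 ≈ 0.40443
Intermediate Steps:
M(J) = 3 - J
H(k, t) = 0 (H(k, t) = (-30*0)*k = 0*k = 0)
((M(4) + 22)² - 15898)/(H(-189, -86) - 38219) = (((3 - 1*4) + 22)² - 15898)/(0 - 38219) = (((3 - 4) + 22)² - 15898)/(-38219) = ((-1 + 22)² - 15898)*(-1/38219) = (21² - 15898)*(-1/38219) = (441 - 15898)*(-1/38219) = -15457*(-1/38219) = 15457/38219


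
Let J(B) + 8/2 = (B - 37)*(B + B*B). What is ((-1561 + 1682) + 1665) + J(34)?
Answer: -1788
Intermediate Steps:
J(B) = -4 + (-37 + B)*(B + B**2) (J(B) = -4 + (B - 37)*(B + B*B) = -4 + (-37 + B)*(B + B**2))
((-1561 + 1682) + 1665) + J(34) = ((-1561 + 1682) + 1665) + (-4 + 34**3 - 37*34 - 36*34**2) = (121 + 1665) + (-4 + 39304 - 1258 - 36*1156) = 1786 + (-4 + 39304 - 1258 - 41616) = 1786 - 3574 = -1788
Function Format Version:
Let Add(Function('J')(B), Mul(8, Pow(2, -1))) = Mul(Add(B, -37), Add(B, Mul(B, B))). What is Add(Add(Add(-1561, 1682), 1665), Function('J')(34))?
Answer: -1788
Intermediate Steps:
Function('J')(B) = Add(-4, Mul(Add(-37, B), Add(B, Pow(B, 2)))) (Function('J')(B) = Add(-4, Mul(Add(B, -37), Add(B, Mul(B, B)))) = Add(-4, Mul(Add(-37, B), Add(B, Pow(B, 2)))))
Add(Add(Add(-1561, 1682), 1665), Function('J')(34)) = Add(Add(Add(-1561, 1682), 1665), Add(-4, Pow(34, 3), Mul(-37, 34), Mul(-36, Pow(34, 2)))) = Add(Add(121, 1665), Add(-4, 39304, -1258, Mul(-36, 1156))) = Add(1786, Add(-4, 39304, -1258, -41616)) = Add(1786, -3574) = -1788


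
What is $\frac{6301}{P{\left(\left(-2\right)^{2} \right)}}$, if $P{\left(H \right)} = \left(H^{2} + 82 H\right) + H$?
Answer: $\frac{6301}{348} \approx 18.106$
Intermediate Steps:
$P{\left(H \right)} = H^{2} + 83 H$
$\frac{6301}{P{\left(\left(-2\right)^{2} \right)}} = \frac{6301}{\left(-2\right)^{2} \left(83 + \left(-2\right)^{2}\right)} = \frac{6301}{4 \left(83 + 4\right)} = \frac{6301}{4 \cdot 87} = \frac{6301}{348}$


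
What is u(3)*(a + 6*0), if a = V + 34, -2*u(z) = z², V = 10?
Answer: -198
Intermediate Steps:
u(z) = -z²/2
a = 44 (a = 10 + 34 = 44)
u(3)*(a + 6*0) = (-½*3²)*(44 + 6*0) = (-½*9)*(44 + 0) = -9/2*44 = -198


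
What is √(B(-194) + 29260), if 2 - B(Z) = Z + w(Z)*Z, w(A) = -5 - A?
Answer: √66122 ≈ 257.14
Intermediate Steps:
B(Z) = 2 - Z - Z*(-5 - Z) (B(Z) = 2 - (Z + (-5 - Z)*Z) = 2 - (Z + Z*(-5 - Z)) = 2 + (-Z - Z*(-5 - Z)) = 2 - Z - Z*(-5 - Z))
√(B(-194) + 29260) = √((2 - 1*(-194) - 194*(5 - 194)) + 29260) = √((2 + 194 - 194*(-189)) + 29260) = √((2 + 194 + 36666) + 29260) = √(36862 + 29260) = √66122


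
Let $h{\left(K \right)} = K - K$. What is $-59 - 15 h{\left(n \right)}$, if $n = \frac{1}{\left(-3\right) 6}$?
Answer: $-59$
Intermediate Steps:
$n = - \frac{1}{18}$ ($n = \frac{1}{-18} = - \frac{1}{18} \approx -0.055556$)
$h{\left(K \right)} = 0$
$-59 - 15 h{\left(n \right)} = -59 - 0 = -59 + 0 = -59$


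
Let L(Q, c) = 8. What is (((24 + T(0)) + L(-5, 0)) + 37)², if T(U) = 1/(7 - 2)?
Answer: 119716/25 ≈ 4788.6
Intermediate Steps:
T(U) = ⅕ (T(U) = 1/5 = ⅕)
(((24 + T(0)) + L(-5, 0)) + 37)² = (((24 + ⅕) + 8) + 37)² = ((121/5 + 8) + 37)² = (161/5 + 37)² = (346/5)² = 119716/25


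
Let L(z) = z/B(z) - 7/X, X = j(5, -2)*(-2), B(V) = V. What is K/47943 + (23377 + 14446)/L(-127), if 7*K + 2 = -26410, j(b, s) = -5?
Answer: 14103809666/111867 ≈ 1.2608e+5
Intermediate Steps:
K = -26412/7 (K = -2/7 + (⅐)*(-26410) = -2/7 - 26410/7 = -26412/7 ≈ -3773.1)
X = 10 (X = -5*(-2) = 10)
L(z) = 3/10 (L(z) = z/z - 7/10 = 1 - 7*⅒ = 1 - 7/10 = 3/10)
K/47943 + (23377 + 14446)/L(-127) = -26412/7/47943 + (23377 + 14446)/(3/10) = -26412/7*1/47943 + 37823*(10/3) = -8804/111867 + 378230/3 = 14103809666/111867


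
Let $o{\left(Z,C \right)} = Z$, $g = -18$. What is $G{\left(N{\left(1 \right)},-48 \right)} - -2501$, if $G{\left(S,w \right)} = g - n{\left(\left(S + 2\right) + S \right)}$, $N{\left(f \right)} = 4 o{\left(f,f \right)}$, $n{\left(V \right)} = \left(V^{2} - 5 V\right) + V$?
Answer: $2423$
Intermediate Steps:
$n{\left(V \right)} = V^{2} - 4 V$
$N{\left(f \right)} = 4 f$
$G{\left(S,w \right)} = -18 - \left(-2 + 2 S\right) \left(2 + 2 S\right)$ ($G{\left(S,w \right)} = -18 - \left(\left(S + 2\right) + S\right) \left(-4 + \left(\left(S + 2\right) + S\right)\right) = -18 - \left(\left(2 + S\right) + S\right) \left(-4 + \left(\left(2 + S\right) + S\right)\right) = -18 - \left(2 + 2 S\right) \left(-4 + \left(2 + 2 S\right)\right) = -18 - \left(2 + 2 S\right) \left(-2 + 2 S\right) = -18 - \left(-2 + 2 S\right) \left(2 + 2 S\right)$)
$G{\left(N{\left(1 \right)},-48 \right)} - -2501 = \left(-14 - 4 \left(4 \cdot 1\right)^{2}\right) - -2501 = \left(-14 - 4 \cdot 4^{2}\right) + 2501 = \left(-14 - 64\right) + 2501 = -78 + 2501 = 2423$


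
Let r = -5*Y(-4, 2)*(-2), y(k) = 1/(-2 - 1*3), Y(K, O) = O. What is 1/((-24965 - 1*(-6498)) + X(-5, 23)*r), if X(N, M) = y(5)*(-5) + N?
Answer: -1/18547 ≈ -5.3917e-5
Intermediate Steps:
y(k) = -⅕ (y(k) = 1/(-2 - 3) = 1/(-5) = -⅕)
X(N, M) = 1 + N (X(N, M) = -⅕*(-5) + N = 1 + N)
r = 20 (r = -5*2*(-2) = -10*(-2) = 20)
1/((-24965 - 1*(-6498)) + X(-5, 23)*r) = 1/((-24965 - 1*(-6498)) + (1 - 5)*20) = 1/((-24965 + 6498) - 4*20) = 1/(-18467 - 80) = 1/(-18547) = -1/18547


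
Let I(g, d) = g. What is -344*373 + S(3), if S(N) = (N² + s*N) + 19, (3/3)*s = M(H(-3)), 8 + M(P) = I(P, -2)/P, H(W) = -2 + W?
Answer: -128305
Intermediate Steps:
M(P) = -7 (M(P) = -8 + P/P = -8 + 1 = -7)
s = -7
S(N) = 19 + N² - 7*N (S(N) = (N² - 7*N) + 19 = 19 + N² - 7*N)
-344*373 + S(3) = -344*373 + (19 + 3² - 7*3) = -128312 + (19 + 9 - 21) = -128312 + 7 = -128305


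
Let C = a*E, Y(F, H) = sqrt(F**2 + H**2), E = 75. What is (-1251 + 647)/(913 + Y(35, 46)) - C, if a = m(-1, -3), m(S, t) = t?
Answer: 46562462/207557 + 151*sqrt(3341)/207557 ≈ 224.38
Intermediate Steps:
a = -3
C = -225 (C = -3*75 = -225)
(-1251 + 647)/(913 + Y(35, 46)) - C = (-1251 + 647)/(913 + sqrt(35**2 + 46**2)) - 1*(-225) = -604/(913 + sqrt(1225 + 2116)) + 225 = -604/(913 + sqrt(3341)) + 225 = 225 - 604/(913 + sqrt(3341))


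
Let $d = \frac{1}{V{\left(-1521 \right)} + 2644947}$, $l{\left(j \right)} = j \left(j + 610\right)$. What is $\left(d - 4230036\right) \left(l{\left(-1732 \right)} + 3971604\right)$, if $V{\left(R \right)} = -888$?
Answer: $- \frac{22051693353903327228}{881353} \approx -2.502 \cdot 10^{13}$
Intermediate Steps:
$l{\left(j \right)} = j \left(610 + j\right)$
$d = \frac{1}{2644059}$ ($d = \frac{1}{-888 + 2644947} = \frac{1}{2644059} \approx 3.7821 \cdot 10^{-7}$)
$\left(d - 4230036\right) \left(l{\left(-1732 \right)} + 3971604\right) = \left(\frac{1}{2644059} - 4230036\right) \left(- 1732 \left(610 - 1732\right) + 3971604\right) = - \frac{11184464756123 \left(\left(-1732\right) \left(-1122\right) + 3971604\right)}{2644059} = - \frac{11184464756123 \left(1943304 + 3971604\right)}{2644059} = \left(- \frac{11184464756123}{2644059}\right) 5914908 = - \frac{22051693353903327228}{881353}$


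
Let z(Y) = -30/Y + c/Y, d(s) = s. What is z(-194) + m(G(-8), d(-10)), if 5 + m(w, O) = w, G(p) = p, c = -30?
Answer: -1231/97 ≈ -12.691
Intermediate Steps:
m(w, O) = -5 + w
z(Y) = -60/Y (z(Y) = -30/Y - 30/Y = -60/Y)
z(-194) + m(G(-8), d(-10)) = -60/(-194) + (-5 - 8) = -60*(-1/194) - 13 = 30/97 - 13 = -1231/97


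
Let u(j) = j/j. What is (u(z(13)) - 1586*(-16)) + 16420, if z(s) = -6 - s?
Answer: 41797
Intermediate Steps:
u(j) = 1
(u(z(13)) - 1586*(-16)) + 16420 = (1 - 1586*(-16)) + 16420 = (1 + 25376) + 16420 = 25377 + 16420 = 41797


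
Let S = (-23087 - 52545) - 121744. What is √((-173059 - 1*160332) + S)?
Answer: I*√530767 ≈ 728.54*I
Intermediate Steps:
S = -197376 (S = -75632 - 121744 = -197376)
√((-173059 - 1*160332) + S) = √((-173059 - 1*160332) - 197376) = √((-173059 - 160332) - 197376) = √(-333391 - 197376) = √(-530767) = I*√530767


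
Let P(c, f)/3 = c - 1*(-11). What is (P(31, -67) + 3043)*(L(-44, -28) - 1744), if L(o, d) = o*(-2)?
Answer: -5247864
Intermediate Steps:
L(o, d) = -2*o
P(c, f) = 33 + 3*c (P(c, f) = 3*(c - 1*(-11)) = 3*(c + 11) = 3*(11 + c) = 33 + 3*c)
(P(31, -67) + 3043)*(L(-44, -28) - 1744) = ((33 + 3*31) + 3043)*(-2*(-44) - 1744) = ((33 + 93) + 3043)*(88 - 1744) = (126 + 3043)*(-1656) = 3169*(-1656) = -5247864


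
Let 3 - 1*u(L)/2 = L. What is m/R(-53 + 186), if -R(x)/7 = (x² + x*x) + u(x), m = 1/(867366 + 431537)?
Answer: -1/319304128878 ≈ -3.1318e-12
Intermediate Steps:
u(L) = 6 - 2*L
m = 1/1298903 ≈ 7.6988e-7
R(x) = -42 - 14*x² + 14*x (R(x) = -7*((x² + x*x) + (6 - 2*x)) = -7*((x² + x²) + (6 - 2*x)) = -7*(2*x² + (6 - 2*x)) = -7*(6 - 2*x + 2*x²) = -42 - 14*x² + 14*x)
m/R(-53 + 186) = 1/(1298903*(-42 - 14*(-53 + 186)² + 14*(-53 + 186))) = 1/(1298903*(-42 - 14*133² + 14*133)) = 1/(1298903*(-42 - 14*17689 + 1862)) = 1/(1298903*(-42 - 247646 + 1862)) = (1/1298903)/(-245826) = (1/1298903)*(-1/245826) = -1/319304128878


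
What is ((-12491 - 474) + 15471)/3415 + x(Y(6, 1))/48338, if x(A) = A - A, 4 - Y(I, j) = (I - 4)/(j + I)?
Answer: 2506/3415 ≈ 0.73382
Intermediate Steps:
Y(I, j) = 4 - (-4 + I)/(I + j) (Y(I, j) = 4 - (I - 4)/(j + I) = 4 - (-4 + I)/(I + j))
x(A) = 0
((-12491 - 474) + 15471)/3415 + x(Y(6, 1))/48338 = ((-12491 - 474) + 15471)/3415 + 0/48338 = (-12965 + 15471)*(1/3415) + 0*(1/48338) = 2506*(1/3415) + 0 = 2506/3415 + 0 = 2506/3415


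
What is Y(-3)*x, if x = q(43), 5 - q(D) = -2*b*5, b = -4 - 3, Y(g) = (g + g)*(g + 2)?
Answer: -390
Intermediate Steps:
Y(g) = 2*g*(2 + g) (Y(g) = (2*g)*(2 + g) = 2*g*(2 + g))
b = -7
q(D) = -65 (q(D) = 5 - (-2*(-7))*5 = 5 - 14*5 = 5 - 1*70 = 5 - 70 = -65)
x = -65
Y(-3)*x = (2*(-3)*(2 - 3))*(-65) = (2*(-3)*(-1))*(-65) = 6*(-65) = -390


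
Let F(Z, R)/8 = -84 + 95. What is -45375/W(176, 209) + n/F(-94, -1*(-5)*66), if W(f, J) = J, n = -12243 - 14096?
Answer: -863441/1672 ≈ -516.41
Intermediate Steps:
n = -26339
F(Z, R) = 88 (F(Z, R) = 8*(-84 + 95) = 8*11 = 88)
-45375/W(176, 209) + n/F(-94, -1*(-5)*66) = -45375/209 - 26339/88 = -45375*1/209 - 26339*1/88 = -4125/19 - 26339/88 = -863441/1672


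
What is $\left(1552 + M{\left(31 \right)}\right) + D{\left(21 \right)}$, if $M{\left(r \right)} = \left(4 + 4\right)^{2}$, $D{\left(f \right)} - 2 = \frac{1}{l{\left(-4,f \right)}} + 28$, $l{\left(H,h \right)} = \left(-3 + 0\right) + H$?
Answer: $\frac{11521}{7} \approx 1645.9$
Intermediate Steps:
$l{\left(H,h \right)} = -3 + H$
$D{\left(f \right)} = \frac{209}{7}$ ($D{\left(f \right)} = 2 + \left(\frac{1}{-3 - 4} + 28\right) = 2 + \left(\frac{1}{-7} + 28\right) = 2 + \left(- \frac{1}{7} + 28\right) = 2 + \frac{195}{7} = \frac{209}{7}$)
$M{\left(r \right)} = 64$ ($M{\left(r \right)} = 8^{2} = 64$)
$\left(1552 + M{\left(31 \right)}\right) + D{\left(21 \right)} = \left(1552 + 64\right) + \frac{209}{7} = 1616 + \frac{209}{7} = \frac{11521}{7}$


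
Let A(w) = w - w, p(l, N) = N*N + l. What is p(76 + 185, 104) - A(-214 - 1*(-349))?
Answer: 11077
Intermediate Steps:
p(l, N) = l + N² (p(l, N) = N² + l = l + N²)
A(w) = 0
p(76 + 185, 104) - A(-214 - 1*(-349)) = ((76 + 185) + 104²) - 1*0 = (261 + 10816) + 0 = 11077 + 0 = 11077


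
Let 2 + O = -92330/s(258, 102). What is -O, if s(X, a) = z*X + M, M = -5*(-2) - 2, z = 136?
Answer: 81261/17548 ≈ 4.6308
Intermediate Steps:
M = 8 (M = 10 - 2 = 8)
s(X, a) = 8 + 136*X (s(X, a) = 136*X + 8 = 8 + 136*X)
O = -81261/17548 (O = -2 - 92330/(8 + 136*258) = -2 - 92330/(8 + 35088) = -2 - 92330/35096 = -2 - 92330*1/35096 = -2 - 46165/17548 = -81261/17548 ≈ -4.6308)
-O = -1*(-81261/17548) = 81261/17548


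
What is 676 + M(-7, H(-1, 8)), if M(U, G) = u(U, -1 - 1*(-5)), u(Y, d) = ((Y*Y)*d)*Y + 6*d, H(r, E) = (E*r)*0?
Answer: -672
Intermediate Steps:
H(r, E) = 0
u(Y, d) = 6*d + d*Y³ (u(Y, d) = (Y²*d)*Y + 6*d = (d*Y²)*Y + 6*d = d*Y³ + 6*d = 6*d + d*Y³)
M(U, G) = 24 + 4*U³ (M(U, G) = (-1 - 1*(-5))*(6 + U³) = (-1 + 5)*(6 + U³) = 4*(6 + U³) = 24 + 4*U³)
676 + M(-7, H(-1, 8)) = 676 + (24 + 4*(-7)³) = 676 + (24 + 4*(-343)) = 676 + (24 - 1372) = 676 - 1348 = -672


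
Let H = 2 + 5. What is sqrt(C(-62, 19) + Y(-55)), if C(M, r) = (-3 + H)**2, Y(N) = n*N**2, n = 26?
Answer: sqrt(78666) ≈ 280.47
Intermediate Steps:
H = 7
Y(N) = 26*N**2
C(M, r) = 16 (C(M, r) = (-3 + 7)**2 = 4**2 = 16)
sqrt(C(-62, 19) + Y(-55)) = sqrt(16 + 26*(-55)**2) = sqrt(16 + 26*3025) = sqrt(16 + 78650) = sqrt(78666)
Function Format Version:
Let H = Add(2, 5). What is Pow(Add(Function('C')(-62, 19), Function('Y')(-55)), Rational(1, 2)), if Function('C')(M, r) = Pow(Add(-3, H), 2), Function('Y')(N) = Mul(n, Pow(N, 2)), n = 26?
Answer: Pow(78666, Rational(1, 2)) ≈ 280.47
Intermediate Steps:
H = 7
Function('Y')(N) = Mul(26, Pow(N, 2))
Function('C')(M, r) = 16 (Function('C')(M, r) = Pow(Add(-3, 7), 2) = Pow(4, 2) = 16)
Pow(Add(Function('C')(-62, 19), Function('Y')(-55)), Rational(1, 2)) = Pow(Add(16, Mul(26, Pow(-55, 2))), Rational(1, 2)) = Pow(Add(16, Mul(26, 3025)), Rational(1, 2)) = Pow(Add(16, 78650), Rational(1, 2)) = Pow(78666, Rational(1, 2))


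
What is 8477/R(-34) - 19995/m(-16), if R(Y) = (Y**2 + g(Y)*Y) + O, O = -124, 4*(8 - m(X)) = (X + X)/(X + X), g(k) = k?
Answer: -5636563/2188 ≈ -2576.1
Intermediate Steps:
m(X) = 31/4 (m(X) = 8 - (X + X)/(4*(X + X)) = 8 - 2*X/(4*(2*X)) = 8 - 2*X*1/(2*X)/4 = 8 - 1/4*1 = 8 - 1/4 = 31/4)
R(Y) = -124 + 2*Y**2 (R(Y) = (Y**2 + Y*Y) - 124 = (Y**2 + Y**2) - 124 = 2*Y**2 - 124 = -124 + 2*Y**2)
8477/R(-34) - 19995/m(-16) = 8477/(-124 + 2*(-34)**2) - 19995/31/4 = 8477/(-124 + 2*1156) - 19995*4/31 = 8477/(-124 + 2312) - 2580 = 8477/2188 - 2580 = -5636563/2188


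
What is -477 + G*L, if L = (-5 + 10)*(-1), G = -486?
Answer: 1953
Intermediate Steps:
L = -5 (L = 5*(-1) = -5)
-477 + G*L = -477 - 486*(-5) = -477 + 2430 = 1953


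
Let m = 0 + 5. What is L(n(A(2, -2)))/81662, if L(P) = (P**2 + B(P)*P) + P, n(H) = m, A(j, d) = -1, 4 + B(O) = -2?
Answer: 0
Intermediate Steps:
B(O) = -6 (B(O) = -4 - 2 = -6)
m = 5
n(H) = 5
L(P) = P**2 - 5*P (L(P) = (P**2 - 6*P) + P = P**2 - 5*P)
L(n(A(2, -2)))/81662 = (5*(-5 + 5))/81662 = (5*0)*(1/81662) = 0*(1/81662) = 0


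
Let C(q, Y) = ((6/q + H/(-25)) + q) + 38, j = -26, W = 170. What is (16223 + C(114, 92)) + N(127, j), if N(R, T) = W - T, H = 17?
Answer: 7870927/475 ≈ 16570.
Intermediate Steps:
C(q, Y) = 933/25 + q + 6/q (C(q, Y) = ((6/q + 17/(-25)) + q) + 38 = ((6/q + 17*(-1/25)) + q) + 38 = ((6/q - 17/25) + q) + 38 = ((-17/25 + 6/q) + q) + 38 = (-17/25 + q + 6/q) + 38 = 933/25 + q + 6/q)
N(R, T) = 170 - T
(16223 + C(114, 92)) + N(127, j) = (16223 + (933/25 + 114 + 6/114)) + (170 - 1*(-26)) = (16223 + (933/25 + 114 + 6*(1/114))) + (170 + 26) = (16223 + (933/25 + 114 + 1/19)) + 196 = (16223 + 71902/475) + 196 = 7777827/475 + 196 = 7870927/475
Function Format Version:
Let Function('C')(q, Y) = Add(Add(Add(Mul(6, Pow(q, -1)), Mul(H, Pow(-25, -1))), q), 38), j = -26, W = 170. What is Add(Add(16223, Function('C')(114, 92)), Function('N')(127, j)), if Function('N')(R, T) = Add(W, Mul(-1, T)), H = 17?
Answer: Rational(7870927, 475) ≈ 16570.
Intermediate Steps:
Function('C')(q, Y) = Add(Rational(933, 25), q, Mul(6, Pow(q, -1))) (Function('C')(q, Y) = Add(Add(Add(Mul(6, Pow(q, -1)), Mul(17, Pow(-25, -1))), q), 38) = Add(Add(Add(Mul(6, Pow(q, -1)), Mul(17, Rational(-1, 25))), q), 38) = Add(Add(Add(Mul(6, Pow(q, -1)), Rational(-17, 25)), q), 38) = Add(Add(Add(Rational(-17, 25), Mul(6, Pow(q, -1))), q), 38) = Add(Add(Rational(-17, 25), q, Mul(6, Pow(q, -1))), 38) = Add(Rational(933, 25), q, Mul(6, Pow(q, -1))))
Function('N')(R, T) = Add(170, Mul(-1, T))
Add(Add(16223, Function('C')(114, 92)), Function('N')(127, j)) = Add(Add(16223, Add(Rational(933, 25), 114, Mul(6, Pow(114, -1)))), Add(170, Mul(-1, -26))) = Add(Add(16223, Add(Rational(933, 25), 114, Mul(6, Rational(1, 114)))), Add(170, 26)) = Add(Add(16223, Add(Rational(933, 25), 114, Rational(1, 19))), 196) = Add(Add(16223, Rational(71902, 475)), 196) = Add(Rational(7777827, 475), 196) = Rational(7870927, 475)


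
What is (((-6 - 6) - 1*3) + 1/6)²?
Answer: 7921/36 ≈ 220.03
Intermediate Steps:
(((-6 - 6) - 1*3) + 1/6)² = ((-12 - 3) + ⅙)² = (-15 + ⅙)² = (-89/6)² = 7921/36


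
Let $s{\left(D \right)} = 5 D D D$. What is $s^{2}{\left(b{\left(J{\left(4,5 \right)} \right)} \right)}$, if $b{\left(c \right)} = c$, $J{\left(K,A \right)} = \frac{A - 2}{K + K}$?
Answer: $\frac{18225}{262144} \approx 0.069523$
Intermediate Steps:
$J{\left(K,A \right)} = \frac{-2 + A}{2 K}$
$s{\left(D \right)} = 5 D^{3}$ ($s{\left(D \right)} = 5 D^{2} D = 5 D^{3}$)
$s^{2}{\left(b{\left(J{\left(4,5 \right)} \right)} \right)} = \left(5 \left(\frac{-2 + 5}{2 \cdot 4}\right)^{3}\right)^{2} = \left(5 \left(\frac{1}{2} \cdot \frac{1}{4} \cdot 3\right)^{3}\right)^{2} = \left(5 \left(\frac{3}{8}\right)^{3}\right)^{2} = \left(5 \cdot \frac{27}{512}\right)^{2} = \left(\frac{135}{512}\right)^{2} = \frac{18225}{262144}$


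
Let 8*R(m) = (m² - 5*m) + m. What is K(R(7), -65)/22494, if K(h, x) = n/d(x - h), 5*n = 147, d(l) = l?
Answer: -196/10141045 ≈ -1.9327e-5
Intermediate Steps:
n = 147/5 (n = (⅕)*147 = 147/5 ≈ 29.400)
R(m) = -m/2 + m²/8 (R(m) = ((m² - 5*m) + m)/8 = (m² - 4*m)/8 = -m/2 + m²/8)
K(h, x) = 147/(5*(x - h))
K(R(7), -65)/22494 = (147/(5*(-65 - 7*(-4 + 7)/8)))/22494 = (147/(5*(-65 - 7*3/8)))*(1/22494) = (147/(5*(-65 - 1*21/8)))*(1/22494) = (147/(5*(-65 - 21/8)))*(1/22494) = (147/(5*(-541/8)))*(1/22494) = ((147/5)*(-8/541))*(1/22494) = -1176/2705*1/22494 = -196/10141045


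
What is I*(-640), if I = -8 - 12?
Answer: 12800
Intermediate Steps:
I = -20
I*(-640) = -20*(-640) = 12800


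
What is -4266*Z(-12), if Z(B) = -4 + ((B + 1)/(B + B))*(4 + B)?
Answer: 32706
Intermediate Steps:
Z(B) = -4 + (1 + B)*(4 + B)/(2*B) (Z(B) = -4 + ((1 + B)/((2*B)))*(4 + B) = -4 + ((1 + B)*(1/(2*B)))*(4 + B) = -4 + ((1 + B)/(2*B))*(4 + B) = -4 + (1 + B)*(4 + B)/(2*B))
-4266*Z(-12) = -2133*(4 - 12*(-3 - 12))/(-12) = -2133*(-1)*(4 - 12*(-15))/12 = -2133*(-1)*(4 + 180)/12 = -2133*(-1)*184/12 = -4266*(-23/3) = 32706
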